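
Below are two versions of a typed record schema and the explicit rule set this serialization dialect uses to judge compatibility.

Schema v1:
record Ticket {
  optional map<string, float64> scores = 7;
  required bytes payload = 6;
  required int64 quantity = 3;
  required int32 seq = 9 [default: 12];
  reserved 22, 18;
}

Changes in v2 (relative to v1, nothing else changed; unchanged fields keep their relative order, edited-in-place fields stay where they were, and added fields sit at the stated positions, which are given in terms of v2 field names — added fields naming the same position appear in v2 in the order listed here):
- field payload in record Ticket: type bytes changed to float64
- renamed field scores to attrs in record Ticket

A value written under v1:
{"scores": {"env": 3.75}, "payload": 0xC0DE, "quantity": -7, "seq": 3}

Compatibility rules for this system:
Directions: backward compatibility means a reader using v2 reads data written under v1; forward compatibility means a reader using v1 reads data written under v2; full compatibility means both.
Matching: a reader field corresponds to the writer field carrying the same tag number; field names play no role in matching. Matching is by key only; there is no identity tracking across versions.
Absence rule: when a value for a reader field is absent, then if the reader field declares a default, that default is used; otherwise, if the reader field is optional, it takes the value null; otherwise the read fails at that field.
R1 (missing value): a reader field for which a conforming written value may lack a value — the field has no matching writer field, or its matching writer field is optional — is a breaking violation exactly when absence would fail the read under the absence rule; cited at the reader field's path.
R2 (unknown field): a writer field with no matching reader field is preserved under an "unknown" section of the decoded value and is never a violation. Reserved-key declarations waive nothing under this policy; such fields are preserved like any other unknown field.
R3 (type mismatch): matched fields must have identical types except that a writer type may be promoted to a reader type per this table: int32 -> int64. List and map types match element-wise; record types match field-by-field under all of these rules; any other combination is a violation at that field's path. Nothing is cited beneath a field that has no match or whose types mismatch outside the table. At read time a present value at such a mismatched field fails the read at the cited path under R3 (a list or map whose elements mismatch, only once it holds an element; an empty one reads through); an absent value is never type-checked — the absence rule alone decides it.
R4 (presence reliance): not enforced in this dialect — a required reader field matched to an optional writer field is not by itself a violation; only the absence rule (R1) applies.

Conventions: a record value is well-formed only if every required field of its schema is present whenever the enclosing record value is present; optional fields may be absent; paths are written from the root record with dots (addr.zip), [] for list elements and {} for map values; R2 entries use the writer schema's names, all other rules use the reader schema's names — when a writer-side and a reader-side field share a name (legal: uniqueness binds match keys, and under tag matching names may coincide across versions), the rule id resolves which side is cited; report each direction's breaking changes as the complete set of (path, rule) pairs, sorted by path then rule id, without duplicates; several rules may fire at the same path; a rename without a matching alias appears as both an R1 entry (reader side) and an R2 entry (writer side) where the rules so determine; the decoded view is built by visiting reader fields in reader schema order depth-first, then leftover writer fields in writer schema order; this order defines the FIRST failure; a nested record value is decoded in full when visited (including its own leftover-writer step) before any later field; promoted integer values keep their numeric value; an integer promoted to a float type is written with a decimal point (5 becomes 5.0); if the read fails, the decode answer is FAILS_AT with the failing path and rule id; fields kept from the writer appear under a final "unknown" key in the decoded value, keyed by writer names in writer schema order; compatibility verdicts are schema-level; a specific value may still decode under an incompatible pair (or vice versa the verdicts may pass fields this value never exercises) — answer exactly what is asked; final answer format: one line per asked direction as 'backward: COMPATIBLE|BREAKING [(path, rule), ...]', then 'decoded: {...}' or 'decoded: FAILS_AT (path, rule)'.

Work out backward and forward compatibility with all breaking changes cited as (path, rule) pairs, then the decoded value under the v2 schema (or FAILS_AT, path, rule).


each type pair in Ticket: writer, then reader
backward on Ticket — v2 reading data written by v1:
  attrs: paired with writer scores (map<string, float64> -> map<string, float64>; writer optional)
  payload: paired with writer payload (bytes -> float64; writer required)
  quantity: paired with writer quantity (int64 -> int64; writer required)
  seq: paired with writer seq (int32 -> int32; writer required)
  violation R3 at payload
  => 1 violation(s): backward is BREAKING for Ticket
forward on Ticket — v1 reading data written by v2:
  scores: paired with writer attrs (map<string, float64> -> map<string, float64>; writer optional)
  payload: paired with writer payload (float64 -> bytes; writer required)
  quantity: paired with writer quantity (int64 -> int64; writer required)
  seq: paired with writer seq (int32 -> int32; writer required)
  violation R3 at payload
  => 1 violation(s): forward is BREAKING for Ticket
decoding the Ticket value with the v2 reader:
  attrs := {"env": 3.75} (from writer scores)
  read fails at payload under R3
  => FAILS_AT (payload, R3)

backward: BREAKING [(payload, R3)]; forward: BREAKING [(payload, R3)]; decoded: FAILS_AT (payload, R3)


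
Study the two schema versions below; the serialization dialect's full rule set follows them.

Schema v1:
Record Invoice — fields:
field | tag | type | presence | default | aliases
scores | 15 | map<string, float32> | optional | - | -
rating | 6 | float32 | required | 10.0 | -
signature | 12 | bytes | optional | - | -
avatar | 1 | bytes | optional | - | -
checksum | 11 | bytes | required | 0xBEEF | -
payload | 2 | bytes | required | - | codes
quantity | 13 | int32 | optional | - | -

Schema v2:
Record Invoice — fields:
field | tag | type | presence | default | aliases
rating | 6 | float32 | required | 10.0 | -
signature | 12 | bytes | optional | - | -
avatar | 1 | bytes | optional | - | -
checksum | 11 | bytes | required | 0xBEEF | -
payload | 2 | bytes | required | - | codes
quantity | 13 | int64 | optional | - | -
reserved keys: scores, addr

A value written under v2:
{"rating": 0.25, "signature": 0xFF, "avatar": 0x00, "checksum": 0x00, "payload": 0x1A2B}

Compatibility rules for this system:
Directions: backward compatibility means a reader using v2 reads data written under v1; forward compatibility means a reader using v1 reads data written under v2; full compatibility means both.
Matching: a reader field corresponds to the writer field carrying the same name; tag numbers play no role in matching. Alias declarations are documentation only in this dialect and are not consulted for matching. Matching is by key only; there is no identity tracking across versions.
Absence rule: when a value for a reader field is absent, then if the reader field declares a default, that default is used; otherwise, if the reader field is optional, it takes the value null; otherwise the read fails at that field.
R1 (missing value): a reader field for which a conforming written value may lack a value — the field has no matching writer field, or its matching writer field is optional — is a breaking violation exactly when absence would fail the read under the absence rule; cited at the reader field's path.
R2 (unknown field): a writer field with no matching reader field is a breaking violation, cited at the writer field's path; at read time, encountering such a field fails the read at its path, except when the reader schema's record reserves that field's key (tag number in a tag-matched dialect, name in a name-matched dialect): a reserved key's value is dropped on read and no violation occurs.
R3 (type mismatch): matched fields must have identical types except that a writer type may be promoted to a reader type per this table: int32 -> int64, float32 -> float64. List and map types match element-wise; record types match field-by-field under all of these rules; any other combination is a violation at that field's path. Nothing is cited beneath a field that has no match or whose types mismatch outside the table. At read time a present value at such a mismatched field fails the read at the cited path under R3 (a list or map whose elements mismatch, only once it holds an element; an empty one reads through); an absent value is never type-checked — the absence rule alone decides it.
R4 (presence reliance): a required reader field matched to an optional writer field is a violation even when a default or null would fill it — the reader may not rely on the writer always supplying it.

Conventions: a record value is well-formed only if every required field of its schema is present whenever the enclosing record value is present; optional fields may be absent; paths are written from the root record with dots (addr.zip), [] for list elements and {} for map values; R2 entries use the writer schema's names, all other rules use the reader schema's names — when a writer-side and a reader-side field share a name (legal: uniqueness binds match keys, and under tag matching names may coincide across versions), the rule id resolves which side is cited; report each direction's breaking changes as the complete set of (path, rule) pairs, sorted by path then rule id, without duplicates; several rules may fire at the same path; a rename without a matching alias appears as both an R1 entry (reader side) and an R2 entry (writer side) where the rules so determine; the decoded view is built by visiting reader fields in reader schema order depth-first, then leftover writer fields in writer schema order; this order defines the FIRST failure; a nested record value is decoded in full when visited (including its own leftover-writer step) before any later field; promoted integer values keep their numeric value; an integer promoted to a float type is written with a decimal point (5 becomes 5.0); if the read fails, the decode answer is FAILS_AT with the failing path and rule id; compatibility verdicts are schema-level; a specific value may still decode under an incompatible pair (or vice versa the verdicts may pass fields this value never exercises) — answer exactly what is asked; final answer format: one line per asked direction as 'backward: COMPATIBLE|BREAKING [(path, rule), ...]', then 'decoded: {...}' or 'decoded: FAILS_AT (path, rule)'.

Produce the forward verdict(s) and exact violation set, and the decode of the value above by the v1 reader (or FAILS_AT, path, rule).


forward: BREAKING [(quantity, R3)]; decoded: {"scores": null, "rating": 0.25, "signature": 0xFF, "avatar": 0x00, "checksum": 0x00, "payload": 0x1A2B, "quantity": null}

in Invoice below, arrows point writer -> reader
forward on Invoice — v1 reading data written by v2:
  scores: no writer match
  writer required, float32 -> float32: reader rating maps from writer rating
  writer optional, bytes -> bytes: reader signature maps from writer signature
  writer optional, bytes -> bytes: reader avatar maps from writer avatar
  writer required, bytes -> bytes: reader checksum maps from writer checksum
  writer required, bytes -> bytes: reader payload maps from writer payload
  writer optional, int64 -> int32: reader quantity maps from writer quantity
  violation R3 at quantity
  => forward: BREAKING (1)
decode (reader v1):
  scores := null (missing; optional => null)
  rating := 0.25
  signature := 0xFF
  avatar := 0x00
  checksum := 0x00
  payload := 0x1A2B
  quantity := null (missing; optional => null)
  => decoded: {"scores": null, "rating": 0.25, "signature": 0xFF, "avatar": 0x00, "checksum": 0x00, "payload": 0x1A2B, "quantity": null}
diffs on Invoice not affecting the asked answer:
  removed field scores from record Invoice (its key "scores" joins the reserved list) -> no rule fires on it in Invoice's dialect; the asked verdict holds


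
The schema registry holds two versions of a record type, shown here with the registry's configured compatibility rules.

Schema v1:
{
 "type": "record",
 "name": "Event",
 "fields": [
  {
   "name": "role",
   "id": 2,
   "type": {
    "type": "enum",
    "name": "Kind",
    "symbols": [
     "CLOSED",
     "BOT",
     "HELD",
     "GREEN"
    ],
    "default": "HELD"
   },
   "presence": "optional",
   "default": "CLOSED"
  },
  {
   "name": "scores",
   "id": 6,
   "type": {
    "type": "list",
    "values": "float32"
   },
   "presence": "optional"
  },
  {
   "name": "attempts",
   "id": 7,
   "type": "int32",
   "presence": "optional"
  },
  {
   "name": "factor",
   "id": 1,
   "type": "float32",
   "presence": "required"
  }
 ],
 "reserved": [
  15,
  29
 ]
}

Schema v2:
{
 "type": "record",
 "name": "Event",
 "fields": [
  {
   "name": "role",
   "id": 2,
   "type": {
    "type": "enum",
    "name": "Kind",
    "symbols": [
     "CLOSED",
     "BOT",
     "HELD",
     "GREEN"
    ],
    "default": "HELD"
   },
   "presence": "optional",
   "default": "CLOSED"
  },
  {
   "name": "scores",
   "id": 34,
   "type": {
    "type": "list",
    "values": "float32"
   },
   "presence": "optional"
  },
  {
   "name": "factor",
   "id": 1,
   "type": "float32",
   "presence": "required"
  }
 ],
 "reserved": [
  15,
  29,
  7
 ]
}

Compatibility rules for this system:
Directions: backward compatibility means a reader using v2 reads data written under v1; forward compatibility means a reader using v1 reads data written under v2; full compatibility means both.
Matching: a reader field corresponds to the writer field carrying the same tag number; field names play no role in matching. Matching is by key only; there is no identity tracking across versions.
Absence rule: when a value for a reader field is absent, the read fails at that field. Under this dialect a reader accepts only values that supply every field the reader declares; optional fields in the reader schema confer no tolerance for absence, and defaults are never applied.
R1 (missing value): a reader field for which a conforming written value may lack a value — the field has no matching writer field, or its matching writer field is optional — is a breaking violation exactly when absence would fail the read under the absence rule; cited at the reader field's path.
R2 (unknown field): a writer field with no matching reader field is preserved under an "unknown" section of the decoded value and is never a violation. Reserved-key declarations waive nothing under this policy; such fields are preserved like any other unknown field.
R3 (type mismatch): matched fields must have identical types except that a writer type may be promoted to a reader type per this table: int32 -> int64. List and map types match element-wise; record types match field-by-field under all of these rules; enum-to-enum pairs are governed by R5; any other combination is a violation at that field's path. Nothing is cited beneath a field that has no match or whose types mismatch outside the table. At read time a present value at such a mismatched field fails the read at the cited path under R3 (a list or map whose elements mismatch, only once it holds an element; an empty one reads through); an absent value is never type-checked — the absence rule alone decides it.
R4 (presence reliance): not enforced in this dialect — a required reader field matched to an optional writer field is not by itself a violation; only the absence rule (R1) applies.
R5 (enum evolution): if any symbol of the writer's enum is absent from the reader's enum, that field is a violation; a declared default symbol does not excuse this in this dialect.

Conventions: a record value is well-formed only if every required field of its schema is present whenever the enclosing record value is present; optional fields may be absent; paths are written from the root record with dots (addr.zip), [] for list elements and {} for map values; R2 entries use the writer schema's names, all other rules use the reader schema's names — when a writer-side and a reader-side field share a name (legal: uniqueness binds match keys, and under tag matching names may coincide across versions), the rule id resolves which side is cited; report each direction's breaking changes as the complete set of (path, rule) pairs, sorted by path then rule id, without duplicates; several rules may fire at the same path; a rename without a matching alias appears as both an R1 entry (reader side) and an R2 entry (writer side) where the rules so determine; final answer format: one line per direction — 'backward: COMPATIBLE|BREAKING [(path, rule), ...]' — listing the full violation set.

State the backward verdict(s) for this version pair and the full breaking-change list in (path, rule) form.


backward: BREAKING [(role, R1), (scores, R1)]

each type pair in Event: writer, then reader
backward pass over Event, reader schema v2, writer schema v1:
  writer optional, Kind -> Kind: reader role maps from writer role
  scores has no writer counterpart
  writer required, float32 -> float32: reader factor maps from writer factor
  scores (writer side), unknown to reader
  attempts (writer side), unknown to reader
  violation R1 at role
  violation R1 at scores
  => 2 violation(s): backward is BREAKING for Event
checking off the Event differences that do not matter here:
  field scores in record Event: tag 6 changed to 34 -> inert for the asked Event verdict: nothing fires


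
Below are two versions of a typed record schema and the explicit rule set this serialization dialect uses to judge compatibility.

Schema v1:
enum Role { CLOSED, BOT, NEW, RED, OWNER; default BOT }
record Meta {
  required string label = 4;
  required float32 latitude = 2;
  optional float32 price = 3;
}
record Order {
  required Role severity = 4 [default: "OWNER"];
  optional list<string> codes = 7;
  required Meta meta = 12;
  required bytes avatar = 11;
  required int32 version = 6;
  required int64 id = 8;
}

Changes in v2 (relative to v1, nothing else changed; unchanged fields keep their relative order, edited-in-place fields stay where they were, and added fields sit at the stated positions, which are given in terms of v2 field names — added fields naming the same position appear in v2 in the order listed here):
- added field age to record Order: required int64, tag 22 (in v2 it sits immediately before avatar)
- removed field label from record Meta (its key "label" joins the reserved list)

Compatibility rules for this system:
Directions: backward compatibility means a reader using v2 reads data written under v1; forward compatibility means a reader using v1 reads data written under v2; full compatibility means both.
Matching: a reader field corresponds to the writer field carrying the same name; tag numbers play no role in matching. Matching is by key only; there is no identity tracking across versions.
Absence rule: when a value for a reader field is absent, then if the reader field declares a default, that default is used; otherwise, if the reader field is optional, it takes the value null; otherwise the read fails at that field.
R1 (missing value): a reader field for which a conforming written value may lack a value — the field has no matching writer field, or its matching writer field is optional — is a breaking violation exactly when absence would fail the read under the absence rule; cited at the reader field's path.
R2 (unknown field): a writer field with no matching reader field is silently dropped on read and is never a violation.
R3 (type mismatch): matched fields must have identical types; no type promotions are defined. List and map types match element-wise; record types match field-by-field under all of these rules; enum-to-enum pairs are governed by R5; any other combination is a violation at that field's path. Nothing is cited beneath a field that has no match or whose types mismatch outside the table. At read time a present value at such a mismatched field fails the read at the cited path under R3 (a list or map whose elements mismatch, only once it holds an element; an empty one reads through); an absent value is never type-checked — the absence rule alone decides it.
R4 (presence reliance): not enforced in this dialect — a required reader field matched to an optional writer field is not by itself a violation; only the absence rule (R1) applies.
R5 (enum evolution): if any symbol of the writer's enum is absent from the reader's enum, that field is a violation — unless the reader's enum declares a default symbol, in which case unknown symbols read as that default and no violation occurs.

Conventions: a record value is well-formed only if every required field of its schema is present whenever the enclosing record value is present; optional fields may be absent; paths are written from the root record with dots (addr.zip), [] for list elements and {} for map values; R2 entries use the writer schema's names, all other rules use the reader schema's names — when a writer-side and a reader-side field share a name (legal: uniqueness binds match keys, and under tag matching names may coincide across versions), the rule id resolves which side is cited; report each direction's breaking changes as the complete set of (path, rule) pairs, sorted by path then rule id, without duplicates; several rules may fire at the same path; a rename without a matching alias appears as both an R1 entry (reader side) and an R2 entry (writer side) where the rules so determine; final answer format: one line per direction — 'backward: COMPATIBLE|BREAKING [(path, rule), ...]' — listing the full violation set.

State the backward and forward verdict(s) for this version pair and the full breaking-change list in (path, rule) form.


arrows below run writer -> reader for Order
backward for Order (reader v2, writer v1):
  severity: Role -> Role, writer required; from severity
  codes: list<string> -> list<string>, writer optional; from codes
  meta: Meta -> Meta, writer required; from meta
  no writer field matches reader age
  avatar: bytes -> bytes, writer required; from avatar
  version: int32 -> int32, writer required; from version
  id: int64 -> int64, writer required; from id
  meta.latitude: float32 -> float32, writer required; from meta.latitude
  meta.price: float32 -> float32, writer optional; from meta.price
  meta.label (writer side), unknown to reader
  rule R1 violated at age
  => backward verdict for Order: BREAKING, 1 violation(s)
forward for Order (reader v1, writer v2):
  severity: Role -> Role, writer required; from severity
  codes: list<string> -> list<string>, writer optional; from codes
  meta: Meta -> Meta, writer required; from meta
  avatar: bytes -> bytes, writer required; from avatar
  version: int32 -> int32, writer required; from version
  id: int64 -> int64, writer required; from id
  age (writer side), unknown to reader
  no writer field matches reader meta.label
  meta.latitude: float32 -> float32, writer required; from meta.latitude
  meta.price: float32 -> float32, writer optional; from meta.price
  rule R1 violated at meta.label
  => forward verdict for Order: BREAKING, 1 violation(s)

backward: BREAKING [(age, R1)]; forward: BREAKING [(meta.label, R1)]


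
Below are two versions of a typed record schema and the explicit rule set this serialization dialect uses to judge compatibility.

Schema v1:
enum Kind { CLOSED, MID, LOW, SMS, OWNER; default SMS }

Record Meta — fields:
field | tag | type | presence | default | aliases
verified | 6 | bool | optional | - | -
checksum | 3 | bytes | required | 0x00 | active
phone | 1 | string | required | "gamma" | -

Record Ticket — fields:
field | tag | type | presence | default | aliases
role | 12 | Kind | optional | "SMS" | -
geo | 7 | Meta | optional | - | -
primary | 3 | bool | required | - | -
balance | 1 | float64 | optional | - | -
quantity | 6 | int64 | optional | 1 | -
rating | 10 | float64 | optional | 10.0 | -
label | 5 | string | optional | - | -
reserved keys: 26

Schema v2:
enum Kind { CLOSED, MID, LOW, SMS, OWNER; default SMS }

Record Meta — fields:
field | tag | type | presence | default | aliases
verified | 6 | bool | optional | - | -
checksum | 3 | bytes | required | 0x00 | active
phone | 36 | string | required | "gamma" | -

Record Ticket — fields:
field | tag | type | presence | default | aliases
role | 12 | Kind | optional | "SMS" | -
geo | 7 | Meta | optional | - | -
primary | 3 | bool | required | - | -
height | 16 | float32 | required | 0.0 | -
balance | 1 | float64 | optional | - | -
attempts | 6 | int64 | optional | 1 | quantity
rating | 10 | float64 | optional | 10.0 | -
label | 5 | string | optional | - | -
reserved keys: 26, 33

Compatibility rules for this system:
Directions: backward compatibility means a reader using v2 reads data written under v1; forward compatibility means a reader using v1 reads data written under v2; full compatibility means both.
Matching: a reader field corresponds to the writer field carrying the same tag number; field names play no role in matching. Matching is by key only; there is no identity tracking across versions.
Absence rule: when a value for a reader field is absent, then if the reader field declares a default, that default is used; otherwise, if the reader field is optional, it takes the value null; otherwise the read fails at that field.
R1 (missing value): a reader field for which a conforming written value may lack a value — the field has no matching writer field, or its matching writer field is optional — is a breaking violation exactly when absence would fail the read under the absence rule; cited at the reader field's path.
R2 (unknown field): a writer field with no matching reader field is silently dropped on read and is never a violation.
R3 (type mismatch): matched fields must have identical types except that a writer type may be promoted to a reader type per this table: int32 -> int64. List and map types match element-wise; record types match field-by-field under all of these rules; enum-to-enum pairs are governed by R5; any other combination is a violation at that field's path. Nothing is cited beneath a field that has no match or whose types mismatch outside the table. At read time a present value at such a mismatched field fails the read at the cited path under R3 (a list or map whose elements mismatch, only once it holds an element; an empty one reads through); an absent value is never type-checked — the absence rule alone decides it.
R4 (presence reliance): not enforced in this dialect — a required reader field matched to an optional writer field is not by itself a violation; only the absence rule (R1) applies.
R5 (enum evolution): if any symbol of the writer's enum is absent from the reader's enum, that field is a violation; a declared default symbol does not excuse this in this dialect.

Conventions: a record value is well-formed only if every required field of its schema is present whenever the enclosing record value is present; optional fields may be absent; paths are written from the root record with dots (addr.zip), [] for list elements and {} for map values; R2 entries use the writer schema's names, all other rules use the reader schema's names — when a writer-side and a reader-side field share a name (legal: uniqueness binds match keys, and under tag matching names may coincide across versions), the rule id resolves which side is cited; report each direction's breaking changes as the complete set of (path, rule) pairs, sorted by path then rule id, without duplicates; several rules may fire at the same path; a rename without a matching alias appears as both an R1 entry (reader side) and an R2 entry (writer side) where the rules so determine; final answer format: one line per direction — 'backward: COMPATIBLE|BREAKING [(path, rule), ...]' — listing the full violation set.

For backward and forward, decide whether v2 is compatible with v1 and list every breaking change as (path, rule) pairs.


arrows below run writer -> reader for Ticket
checking backward for Ticket: reader v2 against writer v1:
  writer optional, Kind -> Kind: reader role maps from writer role
  writer optional, Meta -> Meta: reader geo maps from writer geo
  writer required, bool -> bool: reader primary maps from writer primary
  no writer field matches reader height
  writer optional, float64 -> float64: reader balance maps from writer balance
  writer optional, int64 -> int64: reader attempts maps from writer quantity
  writer optional, float64 -> float64: reader rating maps from writer rating
  writer optional, string -> string: reader label maps from writer label
  writer optional, bool -> bool: reader geo.verified maps from writer geo.verified
  writer required, bytes -> bytes: reader geo.checksum maps from writer geo.checksum
  no writer field matches reader geo.phone
  leftover writer field: geo.phone
  => backward: COMPATIBLE
checking forward for Ticket: reader v1 against writer v2:
  writer optional, Kind -> Kind: reader role maps from writer role
  writer optional, Meta -> Meta: reader geo maps from writer geo
  writer required, bool -> bool: reader primary maps from writer primary
  writer optional, float64 -> float64: reader balance maps from writer balance
  writer optional, int64 -> int64: reader quantity maps from writer attempts
  writer optional, float64 -> float64: reader rating maps from writer rating
  writer optional, string -> string: reader label maps from writer label
  leftover writer field: height
  writer optional, bool -> bool: reader geo.verified maps from writer geo.verified
  writer required, bytes -> bytes: reader geo.checksum maps from writer geo.checksum
  no writer field matches reader geo.phone
  leftover writer field: geo.phone
  => forward: COMPATIBLE

backward: COMPATIBLE []; forward: COMPATIBLE []


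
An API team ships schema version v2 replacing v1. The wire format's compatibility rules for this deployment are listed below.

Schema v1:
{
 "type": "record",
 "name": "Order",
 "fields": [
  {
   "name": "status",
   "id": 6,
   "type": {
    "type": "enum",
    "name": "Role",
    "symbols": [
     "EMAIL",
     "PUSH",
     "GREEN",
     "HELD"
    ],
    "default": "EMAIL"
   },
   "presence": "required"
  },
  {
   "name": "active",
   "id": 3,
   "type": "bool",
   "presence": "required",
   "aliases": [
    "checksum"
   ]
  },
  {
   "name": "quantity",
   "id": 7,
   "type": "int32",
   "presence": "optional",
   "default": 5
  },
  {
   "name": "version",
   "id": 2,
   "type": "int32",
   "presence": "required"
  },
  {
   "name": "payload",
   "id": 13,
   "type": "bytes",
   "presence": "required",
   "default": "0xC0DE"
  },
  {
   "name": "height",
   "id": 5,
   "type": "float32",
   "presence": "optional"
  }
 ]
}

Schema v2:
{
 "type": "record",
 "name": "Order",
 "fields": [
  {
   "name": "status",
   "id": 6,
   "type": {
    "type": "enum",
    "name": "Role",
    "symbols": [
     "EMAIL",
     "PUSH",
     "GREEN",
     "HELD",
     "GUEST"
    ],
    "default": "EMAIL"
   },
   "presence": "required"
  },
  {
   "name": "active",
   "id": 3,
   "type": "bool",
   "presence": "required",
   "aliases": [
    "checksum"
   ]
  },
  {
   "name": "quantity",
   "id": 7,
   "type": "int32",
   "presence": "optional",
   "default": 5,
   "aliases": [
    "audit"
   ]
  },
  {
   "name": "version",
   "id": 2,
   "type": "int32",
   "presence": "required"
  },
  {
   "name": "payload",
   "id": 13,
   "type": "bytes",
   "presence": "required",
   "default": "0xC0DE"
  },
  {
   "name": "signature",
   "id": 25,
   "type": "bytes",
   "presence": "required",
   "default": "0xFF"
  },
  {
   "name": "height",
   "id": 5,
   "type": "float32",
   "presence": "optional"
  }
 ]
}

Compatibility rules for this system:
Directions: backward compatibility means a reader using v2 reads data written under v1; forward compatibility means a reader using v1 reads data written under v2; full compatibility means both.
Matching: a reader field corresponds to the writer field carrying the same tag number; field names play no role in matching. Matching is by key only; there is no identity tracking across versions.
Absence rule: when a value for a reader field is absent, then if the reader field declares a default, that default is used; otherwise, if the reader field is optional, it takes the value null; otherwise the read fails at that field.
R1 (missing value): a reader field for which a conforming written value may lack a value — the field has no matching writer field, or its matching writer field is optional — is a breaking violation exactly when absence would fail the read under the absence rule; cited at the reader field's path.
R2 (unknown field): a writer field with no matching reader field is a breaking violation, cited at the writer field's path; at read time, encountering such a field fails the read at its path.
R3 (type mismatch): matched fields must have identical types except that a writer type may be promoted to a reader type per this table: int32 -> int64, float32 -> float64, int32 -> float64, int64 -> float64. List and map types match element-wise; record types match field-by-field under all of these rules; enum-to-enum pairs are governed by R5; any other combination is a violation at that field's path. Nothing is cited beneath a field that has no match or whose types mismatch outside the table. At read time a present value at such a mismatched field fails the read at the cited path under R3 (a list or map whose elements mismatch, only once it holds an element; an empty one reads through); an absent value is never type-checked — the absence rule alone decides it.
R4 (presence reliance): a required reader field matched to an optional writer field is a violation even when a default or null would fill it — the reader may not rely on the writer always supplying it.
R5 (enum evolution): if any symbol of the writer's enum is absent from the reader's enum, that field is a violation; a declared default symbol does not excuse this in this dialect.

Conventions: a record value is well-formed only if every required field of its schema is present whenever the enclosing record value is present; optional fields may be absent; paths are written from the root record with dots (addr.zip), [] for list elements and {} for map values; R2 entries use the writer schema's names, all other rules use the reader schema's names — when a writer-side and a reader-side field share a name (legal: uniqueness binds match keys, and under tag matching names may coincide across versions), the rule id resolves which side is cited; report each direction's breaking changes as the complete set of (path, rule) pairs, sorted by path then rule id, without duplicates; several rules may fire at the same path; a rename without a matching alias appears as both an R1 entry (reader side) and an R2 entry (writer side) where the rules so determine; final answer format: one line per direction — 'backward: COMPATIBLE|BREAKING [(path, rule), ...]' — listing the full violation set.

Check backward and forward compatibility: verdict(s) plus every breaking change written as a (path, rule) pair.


backward: COMPATIBLE []; forward: BREAKING [(signature, R2), (status, R5)]

in Order below, arrows point writer -> reader
backward analysis of Order with v2 as reader and v1 as writer:
  Role -> Role, writer required: status aligns to status
  bool -> bool, writer required: active aligns to active
  int32 -> int32, writer optional: quantity aligns to quantity
  int32 -> int32, writer required: version aligns to version
  bytes -> bytes, writer required: payload aligns to payload
  no writer field matches reader signature
  float32 -> float32, writer optional: height aligns to height
  nothing fires on Order: backward is COMPATIBLE
forward analysis of Order with v1 as reader and v2 as writer:
  Role -> Role, writer required: status aligns to status
  bool -> bool, writer required: active aligns to active
  int32 -> int32, writer optional: quantity aligns to quantity
  int32 -> int32, writer required: version aligns to version
  bytes -> bytes, writer required: payload aligns to payload
  float32 -> float32, writer optional: height aligns to height
  leftover writer field: signature
  R2 fires at signature
  R5 fires at status
  => forward: BREAKING (2)


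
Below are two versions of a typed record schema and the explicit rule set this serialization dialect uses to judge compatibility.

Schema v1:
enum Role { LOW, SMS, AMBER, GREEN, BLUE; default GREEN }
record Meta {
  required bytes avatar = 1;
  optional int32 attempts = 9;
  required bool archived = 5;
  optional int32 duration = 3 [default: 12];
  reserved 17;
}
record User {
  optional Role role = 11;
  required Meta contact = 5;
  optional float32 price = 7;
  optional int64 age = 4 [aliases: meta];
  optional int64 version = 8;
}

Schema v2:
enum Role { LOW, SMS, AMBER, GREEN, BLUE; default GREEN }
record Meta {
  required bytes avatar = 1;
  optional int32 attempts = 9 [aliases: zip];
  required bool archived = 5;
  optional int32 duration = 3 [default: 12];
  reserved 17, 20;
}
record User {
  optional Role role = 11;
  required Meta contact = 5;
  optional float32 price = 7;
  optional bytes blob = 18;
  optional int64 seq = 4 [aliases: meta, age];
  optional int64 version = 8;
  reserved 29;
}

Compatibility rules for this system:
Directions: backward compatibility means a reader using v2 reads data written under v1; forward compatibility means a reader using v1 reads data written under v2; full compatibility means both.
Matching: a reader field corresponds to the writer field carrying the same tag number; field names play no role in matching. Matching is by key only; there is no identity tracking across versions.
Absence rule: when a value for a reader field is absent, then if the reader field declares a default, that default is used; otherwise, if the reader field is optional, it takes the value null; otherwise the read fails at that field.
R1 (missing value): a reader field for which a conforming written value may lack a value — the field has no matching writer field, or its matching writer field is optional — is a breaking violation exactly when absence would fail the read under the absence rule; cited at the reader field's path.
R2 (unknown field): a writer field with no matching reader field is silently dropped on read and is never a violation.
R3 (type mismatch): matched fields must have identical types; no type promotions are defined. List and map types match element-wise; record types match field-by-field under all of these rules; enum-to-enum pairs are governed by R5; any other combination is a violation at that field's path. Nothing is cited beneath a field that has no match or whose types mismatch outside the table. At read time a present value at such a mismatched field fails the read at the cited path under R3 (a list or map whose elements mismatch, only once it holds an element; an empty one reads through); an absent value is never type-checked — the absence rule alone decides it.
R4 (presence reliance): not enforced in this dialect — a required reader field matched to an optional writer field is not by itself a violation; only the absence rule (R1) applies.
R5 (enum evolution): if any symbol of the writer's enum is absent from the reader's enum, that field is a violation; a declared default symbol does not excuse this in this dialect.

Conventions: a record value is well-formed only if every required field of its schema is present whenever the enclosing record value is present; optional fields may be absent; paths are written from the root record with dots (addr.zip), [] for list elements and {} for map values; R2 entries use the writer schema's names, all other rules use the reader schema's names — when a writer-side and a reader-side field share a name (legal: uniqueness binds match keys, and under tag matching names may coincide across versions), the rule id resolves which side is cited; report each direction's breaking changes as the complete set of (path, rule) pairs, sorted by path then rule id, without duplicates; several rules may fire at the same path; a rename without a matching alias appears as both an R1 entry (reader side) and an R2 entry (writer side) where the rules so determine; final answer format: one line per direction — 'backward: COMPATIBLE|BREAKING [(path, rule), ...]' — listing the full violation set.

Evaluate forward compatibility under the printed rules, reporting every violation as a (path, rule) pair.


forward: COMPATIBLE []

in User below, arrows point writer -> reader
checking forward for User: reader v1 against writer v2:
  role: Role -> Role, writer optional; from role
  contact: Meta -> Meta, writer required; from contact
  price: float32 -> float32, writer optional; from price
  age: int64 -> int64, writer optional; from seq
  version: int64 -> int64, writer optional; from version
  writer field blob has no reader counterpart
  contact.avatar: bytes -> bytes, writer required; from contact.avatar
  contact.attempts: int32 -> int32, writer optional; from contact.attempts
  contact.archived: bool -> bool, writer required; from contact.archived
  contact.duration: int32 -> int32, writer optional; from contact.duration
  nothing fires on User: forward is COMPATIBLE
the other User changes do not affect what is asked:
  renamed field age to seq in record User (alias age declared on the renamed field) -> no rule fires on it in User's dialect; the asked verdict holds
  added field blob to record User: optional bytes, tag 18 (in v2 it sits immediately before seq) -> no rule fires on it in User's dialect; the asked verdict holds
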